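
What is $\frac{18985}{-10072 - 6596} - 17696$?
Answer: $- \frac{294975913}{16668} \approx -17697.0$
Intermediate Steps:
$\frac{18985}{-10072 - 6596} - 17696 = \frac{18985}{-16668} - 17696 = 18985 \left(- \frac{1}{16668}\right) - 17696 = - \frac{18985}{16668} - 17696 = - \frac{294975913}{16668}$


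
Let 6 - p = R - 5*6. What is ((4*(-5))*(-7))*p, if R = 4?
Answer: 4480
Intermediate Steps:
p = 32 (p = 6 - (4 - 5*6) = 6 - (4 - 30) = 6 - 1*(-26) = 6 + 26 = 32)
((4*(-5))*(-7))*p = ((4*(-5))*(-7))*32 = -20*(-7)*32 = 140*32 = 4480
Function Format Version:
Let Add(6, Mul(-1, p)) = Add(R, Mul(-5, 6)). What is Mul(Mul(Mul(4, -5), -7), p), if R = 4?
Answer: 4480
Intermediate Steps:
p = 32 (p = Add(6, Mul(-1, Add(4, Mul(-5, 6)))) = Add(6, Mul(-1, Add(4, -30))) = Add(6, Mul(-1, -26)) = Add(6, 26) = 32)
Mul(Mul(Mul(4, -5), -7), p) = Mul(Mul(Mul(4, -5), -7), 32) = Mul(Mul(-20, -7), 32) = Mul(140, 32) = 4480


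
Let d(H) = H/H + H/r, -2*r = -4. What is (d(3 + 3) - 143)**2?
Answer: 19321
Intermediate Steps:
r = 2 (r = -1/2*(-4) = 2)
d(H) = 1 + H/2 (d(H) = H/H + H/2 = 1 + H*(1/2) = 1 + H/2)
(d(3 + 3) - 143)**2 = ((1 + (3 + 3)/2) - 143)**2 = ((1 + (1/2)*6) - 143)**2 = ((1 + 3) - 143)**2 = (4 - 143)**2 = (-139)**2 = 19321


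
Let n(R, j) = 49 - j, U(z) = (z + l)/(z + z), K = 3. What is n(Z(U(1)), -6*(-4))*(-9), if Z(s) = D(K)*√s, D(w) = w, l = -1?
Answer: -225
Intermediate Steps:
U(z) = (-1 + z)/(2*z) (U(z) = (z - 1)/(z + z) = (-1 + z)/((2*z)) = (-1 + z)*(1/(2*z)) = (-1 + z)/(2*z))
Z(s) = 3*√s
n(Z(U(1)), -6*(-4))*(-9) = (49 - (-6)*(-4))*(-9) = (49 - 1*24)*(-9) = (49 - 24)*(-9) = 25*(-9) = -225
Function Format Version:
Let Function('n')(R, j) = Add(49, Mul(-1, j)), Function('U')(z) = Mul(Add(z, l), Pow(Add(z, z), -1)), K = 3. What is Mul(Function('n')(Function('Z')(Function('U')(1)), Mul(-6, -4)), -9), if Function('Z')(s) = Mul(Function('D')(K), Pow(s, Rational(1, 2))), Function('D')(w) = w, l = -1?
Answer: -225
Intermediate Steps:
Function('U')(z) = Mul(Rational(1, 2), Pow(z, -1), Add(-1, z)) (Function('U')(z) = Mul(Add(z, -1), Pow(Add(z, z), -1)) = Mul(Add(-1, z), Pow(Mul(2, z), -1)) = Mul(Add(-1, z), Mul(Rational(1, 2), Pow(z, -1))) = Mul(Rational(1, 2), Pow(z, -1), Add(-1, z)))
Function('Z')(s) = Mul(3, Pow(s, Rational(1, 2)))
Mul(Function('n')(Function('Z')(Function('U')(1)), Mul(-6, -4)), -9) = Mul(Add(49, Mul(-1, Mul(-6, -4))), -9) = Mul(Add(49, Mul(-1, 24)), -9) = Mul(Add(49, -24), -9) = Mul(25, -9) = -225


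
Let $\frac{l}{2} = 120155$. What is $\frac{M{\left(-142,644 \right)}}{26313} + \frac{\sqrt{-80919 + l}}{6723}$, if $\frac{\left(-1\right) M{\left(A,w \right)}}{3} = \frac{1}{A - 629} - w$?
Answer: $\frac{496525}{6762441} + \frac{\sqrt{159391}}{6723} \approx 0.13281$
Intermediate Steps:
$l = 240310$ ($l = 2 \cdot 120155 = 240310$)
$M{\left(A,w \right)} = - \frac{3}{-629 + A} + 3 w$ ($M{\left(A,w \right)} = - 3 \left(\frac{1}{A - 629} - w\right) = - 3 \left(\frac{1}{-629 + A} - w\right) = - \frac{3}{-629 + A} + 3 w$)
$\frac{M{\left(-142,644 \right)}}{26313} + \frac{\sqrt{-80919 + l}}{6723} = \frac{3 \frac{1}{-629 - 142} \left(-1 - 405076 - 91448\right)}{26313} + \frac{\sqrt{-80919 + 240310}}{6723} = \frac{3 \left(-1 - 405076 - 91448\right)}{-771} \cdot \frac{1}{26313} + \sqrt{159391} \cdot \frac{1}{6723} = 3 \left(- \frac{1}{771}\right) \left(-496525\right) \frac{1}{26313} + \frac{\sqrt{159391}}{6723} = \frac{496525}{257} \cdot \frac{1}{26313} + \frac{\sqrt{159391}}{6723} = \frac{496525}{6762441} + \frac{\sqrt{159391}}{6723}$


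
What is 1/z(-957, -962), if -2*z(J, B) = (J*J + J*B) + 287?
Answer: -1/918385 ≈ -1.0889e-6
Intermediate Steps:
z(J, B) = -287/2 - J²/2 - B*J/2 (z(J, B) = -((J*J + J*B) + 287)/2 = -((J² + B*J) + 287)/2 = -(287 + J² + B*J)/2 = -287/2 - J²/2 - B*J/2)
1/z(-957, -962) = 1/(-287/2 - ½*(-957)² - ½*(-962)*(-957)) = 1/(-287/2 - ½*915849 - 460317) = 1/(-287/2 - 915849/2 - 460317) = 1/(-918385) = -1/918385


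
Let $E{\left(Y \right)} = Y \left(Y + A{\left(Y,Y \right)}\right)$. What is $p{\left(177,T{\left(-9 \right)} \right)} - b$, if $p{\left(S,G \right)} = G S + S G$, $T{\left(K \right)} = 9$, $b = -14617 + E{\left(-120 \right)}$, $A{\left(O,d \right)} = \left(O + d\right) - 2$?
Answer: $-25637$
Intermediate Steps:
$A{\left(O,d \right)} = -2 + O + d$
$E{\left(Y \right)} = Y \left(-2 + 3 Y\right)$ ($E{\left(Y \right)} = Y \left(Y + \left(-2 + Y + Y\right)\right) = Y \left(Y + \left(-2 + 2 Y\right)\right) = Y \left(-2 + 3 Y\right)$)
$b = 28823$ ($b = -14617 - 120 \left(-2 + 3 \left(-120\right)\right) = -14617 - 120 \left(-2 - 360\right) = -14617 - -43440 = -14617 + 43440 = 28823$)
$p{\left(S,G \right)} = 2 G S$ ($p{\left(S,G \right)} = G S + G S = 2 G S$)
$p{\left(177,T{\left(-9 \right)} \right)} - b = 2 \cdot 9 \cdot 177 - 28823 = 3186 - 28823 = -25637$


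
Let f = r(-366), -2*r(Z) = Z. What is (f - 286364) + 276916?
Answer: -9265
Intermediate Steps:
r(Z) = -Z/2
f = 183 (f = -1/2*(-366) = 183)
(f - 286364) + 276916 = (183 - 286364) + 276916 = -286181 + 276916 = -9265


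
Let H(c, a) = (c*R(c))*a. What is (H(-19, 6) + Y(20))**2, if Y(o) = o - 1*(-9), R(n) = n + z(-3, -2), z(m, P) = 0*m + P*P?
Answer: 3024121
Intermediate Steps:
z(m, P) = P**2 (z(m, P) = 0 + P**2 = P**2)
R(n) = 4 + n (R(n) = n + (-2)**2 = n + 4 = 4 + n)
Y(o) = 9 + o (Y(o) = o + 9 = 9 + o)
H(c, a) = a*c*(4 + c) (H(c, a) = (c*(4 + c))*a = a*c*(4 + c))
(H(-19, 6) + Y(20))**2 = (6*(-19)*(4 - 19) + (9 + 20))**2 = (6*(-19)*(-15) + 29)**2 = (1710 + 29)**2 = 1739**2 = 3024121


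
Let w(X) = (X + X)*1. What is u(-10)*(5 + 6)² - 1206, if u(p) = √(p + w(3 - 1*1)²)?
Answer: -1206 + 121*√6 ≈ -909.61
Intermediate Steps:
w(X) = 2*X (w(X) = (2*X)*1 = 2*X)
u(p) = √(16 + p) (u(p) = √(p + (2*(3 - 1*1))²) = √(p + (2*(3 - 1))²) = √(p + (2*2)²) = √(p + 4²) = √(p + 16) = √(16 + p))
u(-10)*(5 + 6)² - 1206 = √(16 - 10)*(5 + 6)² - 1206 = √6*11² - 1206 = √6*121 - 1206 = 121*√6 - 1206 = -1206 + 121*√6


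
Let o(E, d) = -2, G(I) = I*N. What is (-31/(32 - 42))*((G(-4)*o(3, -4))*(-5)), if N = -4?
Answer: 496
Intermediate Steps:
G(I) = -4*I (G(I) = I*(-4) = -4*I)
(-31/(32 - 42))*((G(-4)*o(3, -4))*(-5)) = (-31/(32 - 42))*((-4*(-4)*(-2))*(-5)) = (-31/(-10))*((16*(-2))*(-5)) = (-⅒*(-31))*(-32*(-5)) = (31/10)*160 = 496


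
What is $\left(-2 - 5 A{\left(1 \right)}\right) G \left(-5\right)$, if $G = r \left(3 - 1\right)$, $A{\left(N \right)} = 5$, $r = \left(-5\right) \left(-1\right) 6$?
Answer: $8100$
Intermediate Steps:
$r = 30$ ($r = 5 \cdot 6 = 30$)
$G = 60$ ($G = 30 \left(3 - 1\right) = 30 \cdot 2 = 60$)
$\left(-2 - 5 A{\left(1 \right)}\right) G \left(-5\right) = \left(-2 - 25\right) 60 \left(-5\right) = \left(-27\right) 60 \left(-5\right) = \left(-1620\right) \left(-5\right) = 8100$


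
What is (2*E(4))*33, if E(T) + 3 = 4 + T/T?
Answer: 132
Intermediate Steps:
E(T) = 2 (E(T) = -3 + (4 + T/T) = -3 + (4 + 1) = -3 + 5 = 2)
(2*E(4))*33 = (2*2)*33 = 4*33 = 132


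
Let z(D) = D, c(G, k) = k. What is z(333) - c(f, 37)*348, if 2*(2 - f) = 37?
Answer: -12543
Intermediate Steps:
f = -33/2 (f = 2 - ½*37 = 2 - 37/2 = -33/2 ≈ -16.500)
z(333) - c(f, 37)*348 = 333 - 37*348 = 333 - 1*12876 = 333 - 12876 = -12543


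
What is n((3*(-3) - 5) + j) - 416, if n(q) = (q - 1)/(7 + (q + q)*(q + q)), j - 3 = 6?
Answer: -44518/107 ≈ -416.06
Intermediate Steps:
j = 9 (j = 3 + 6 = 9)
n(q) = (-1 + q)/(7 + 4*q²) (n(q) = (-1 + q)/(7 + (2*q)*(2*q)) = (-1 + q)/(7 + 4*q²))
n((3*(-3) - 5) + j) - 416 = (-1 + ((3*(-3) - 5) + 9))/(7 + 4*((3*(-3) - 5) + 9)²) - 416 = (-1 + ((-9 - 5) + 9))/(7 + 4*((-9 - 5) + 9)²) - 416 = (-1 + (-14 + 9))/(7 + 4*(-14 + 9)²) - 416 = (-1 - 5)/(7 + 4*(-5)²) - 416 = -6/(7 + 4*25) - 416 = -6/(7 + 100) - 416 = -6/107 - 416 = -44518/107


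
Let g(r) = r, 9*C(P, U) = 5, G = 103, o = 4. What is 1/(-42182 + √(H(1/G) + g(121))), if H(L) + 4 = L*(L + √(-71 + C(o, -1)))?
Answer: 309/(-13034238 + √3*√(3723762 + 103*I*√634)) ≈ -2.3713e-5 - 2.118e-12*I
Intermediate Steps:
C(P, U) = 5/9 (C(P, U) = (⅑)*5 = 5/9)
H(L) = -4 + L*(L + I*√634/3) (H(L) = -4 + L*(L + √(-71 + 5/9)) = -4 + L*(L + √(-634/9)) = -4 + L*(L + I*√634/3))
1/(-42182 + √(H(1/G) + g(121))) = 1/(-42182 + √((-4 + (1/103)² + (⅓)*I*√634/103) + 121)) = 1/(-42182 + √((-4 + (1/103)² + (⅓)*I*(1/103)*√634) + 121)) = 1/(-42182 + √((-4 + 1/10609 + I*√634/309) + 121)) = 1/(-42182 + √((-42435/10609 + I*√634/309) + 121)) = 1/(-42182 + √(1241254/10609 + I*√634/309))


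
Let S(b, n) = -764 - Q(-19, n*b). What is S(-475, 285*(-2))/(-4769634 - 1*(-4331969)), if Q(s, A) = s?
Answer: 149/87533 ≈ 0.0017022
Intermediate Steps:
S(b, n) = -745 (S(b, n) = -764 - 1*(-19) = -764 + 19 = -745)
S(-475, 285*(-2))/(-4769634 - 1*(-4331969)) = -745/(-4769634 - 1*(-4331969)) = -745/(-4769634 + 4331969) = -745/(-437665) = -745*(-1/437665) = 149/87533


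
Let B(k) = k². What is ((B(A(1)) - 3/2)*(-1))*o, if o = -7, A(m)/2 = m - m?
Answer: -21/2 ≈ -10.500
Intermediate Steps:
A(m) = 0 (A(m) = 2*(m - m) = 2*0 = 0)
((B(A(1)) - 3/2)*(-1))*o = ((0² - 3/2)*(-1))*(-7) = ((0 - 3*½)*(-1))*(-7) = ((0 - 3/2)*(-1))*(-7) = -3/2*(-1)*(-7) = (3/2)*(-7) = -21/2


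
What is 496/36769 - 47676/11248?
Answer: -436854959/103394428 ≈ -4.2251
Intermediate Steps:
496/36769 - 47676/11248 = 496*(1/36769) - 47676*1/11248 = 496/36769 - 11919/2812 = -436854959/103394428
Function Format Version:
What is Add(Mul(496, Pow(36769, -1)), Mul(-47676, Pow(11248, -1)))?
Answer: Rational(-436854959, 103394428) ≈ -4.2251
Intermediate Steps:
Add(Mul(496, Pow(36769, -1)), Mul(-47676, Pow(11248, -1))) = Add(Mul(496, Rational(1, 36769)), Mul(-47676, Rational(1, 11248))) = Add(Rational(496, 36769), Rational(-11919, 2812)) = Rational(-436854959, 103394428)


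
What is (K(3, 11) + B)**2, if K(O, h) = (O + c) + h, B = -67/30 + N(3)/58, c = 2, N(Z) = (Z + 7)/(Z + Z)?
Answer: 36012001/189225 ≈ 190.31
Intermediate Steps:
N(Z) = (7 + Z)/(2*Z) (N(Z) = (7 + Z)/((2*Z)) = (7 + Z)*(1/(2*Z)) = (7 + Z)/(2*Z))
B = -959/435 (B = -67/30 + ((1/2)*(7 + 3)/3)/58 = -67*1/30 + ((1/2)*(1/3)*10)*(1/58) = -67/30 + (5/3)*(1/58) = -67/30 + 5/174 = -959/435 ≈ -2.2046)
K(O, h) = 2 + O + h (K(O, h) = (O + 2) + h = (2 + O) + h = 2 + O + h)
(K(3, 11) + B)**2 = ((2 + 3 + 11) - 959/435)**2 = (16 - 959/435)**2 = (6001/435)**2 = 36012001/189225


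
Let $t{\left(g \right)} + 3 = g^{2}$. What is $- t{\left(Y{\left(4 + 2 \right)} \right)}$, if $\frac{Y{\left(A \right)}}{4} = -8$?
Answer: $-1021$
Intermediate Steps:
$Y{\left(A \right)} = -32$ ($Y{\left(A \right)} = 4 \left(-8\right) = -32$)
$t{\left(g \right)} = -3 + g^{2}$
$- t{\left(Y{\left(4 + 2 \right)} \right)} = - (-3 + \left(-32\right)^{2}) = - (-3 + 1024) = \left(-1\right) 1021 = -1021$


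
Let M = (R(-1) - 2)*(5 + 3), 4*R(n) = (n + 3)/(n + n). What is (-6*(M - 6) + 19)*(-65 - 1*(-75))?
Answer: 1630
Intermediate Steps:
R(n) = (3 + n)/(8*n) (R(n) = ((n + 3)/(n + n))/4 = ((3 + n)/((2*n)))/4 = ((3 + n)*(1/(2*n)))/4 = ((3 + n)/(2*n))/4 = (3 + n)/(8*n))
M = -18 (M = ((⅛)*(3 - 1)/(-1) - 2)*(5 + 3) = ((⅛)*(-1)*2 - 2)*8 = (-¼ - 2)*8 = -9/4*8 = -18)
(-6*(M - 6) + 19)*(-65 - 1*(-75)) = (-6*(-18 - 6) + 19)*(-65 - 1*(-75)) = (-6*(-24) + 19)*(-65 + 75) = (144 + 19)*10 = 163*10 = 1630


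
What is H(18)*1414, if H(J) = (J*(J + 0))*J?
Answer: 8246448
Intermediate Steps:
H(J) = J**3 (H(J) = (J*J)*J = J**2*J = J**3)
H(18)*1414 = 18**3*1414 = 5832*1414 = 8246448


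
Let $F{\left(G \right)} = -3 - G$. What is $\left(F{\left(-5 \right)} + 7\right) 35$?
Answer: $315$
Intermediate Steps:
$\left(F{\left(-5 \right)} + 7\right) 35 = \left(\left(-3 - -5\right) + 7\right) 35 = \left(\left(-3 + 5\right) + 7\right) 35 = \left(2 + 7\right) 35 = 9 \cdot 35 = 315$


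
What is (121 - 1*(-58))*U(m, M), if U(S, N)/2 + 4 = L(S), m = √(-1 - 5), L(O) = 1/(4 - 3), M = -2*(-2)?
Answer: -1074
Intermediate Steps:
M = 4
L(O) = 1 (L(O) = 1/1 = 1)
m = I*√6 (m = √(-6) = I*√6 ≈ 2.4495*I)
U(S, N) = -6 (U(S, N) = -8 + 2*1 = -8 + 2 = -6)
(121 - 1*(-58))*U(m, M) = (121 - 1*(-58))*(-6) = (121 + 58)*(-6) = 179*(-6) = -1074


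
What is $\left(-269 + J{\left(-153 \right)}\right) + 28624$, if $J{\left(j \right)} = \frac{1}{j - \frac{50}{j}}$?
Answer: $\frac{662344292}{23359} \approx 28355.0$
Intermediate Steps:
$\left(-269 + J{\left(-153 \right)}\right) + 28624 = \left(-269 - \frac{153}{-50 + \left(-153\right)^{2}}\right) + 28624 = \left(-269 - \frac{153}{-50 + 23409}\right) + 28624 = \left(-269 - \frac{153}{23359}\right) + 28624 = - \frac{6283724}{23359} + 28624 = \frac{662344292}{23359}$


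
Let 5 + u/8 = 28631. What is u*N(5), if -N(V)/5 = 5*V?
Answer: -28626000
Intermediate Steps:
u = 229008 (u = -40 + 8*28631 = -40 + 229048 = 229008)
N(V) = -25*V
u*N(5) = 229008*(-25*5) = 229008*(-125) = -28626000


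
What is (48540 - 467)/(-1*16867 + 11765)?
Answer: -48073/5102 ≈ -9.4224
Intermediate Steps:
(48540 - 467)/(-1*16867 + 11765) = 48073/(-16867 + 11765) = 48073/(-5102) = 48073*(-1/5102) = -48073/5102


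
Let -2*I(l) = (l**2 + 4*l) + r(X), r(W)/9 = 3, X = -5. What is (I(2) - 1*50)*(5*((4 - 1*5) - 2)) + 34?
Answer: 2153/2 ≈ 1076.5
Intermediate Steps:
r(W) = 27 (r(W) = 9*3 = 27)
I(l) = -27/2 - 2*l - l**2/2 (I(l) = -((l**2 + 4*l) + 27)/2 = -(27 + l**2 + 4*l)/2 = -27/2 - 2*l - l**2/2)
(I(2) - 1*50)*(5*((4 - 1*5) - 2)) + 34 = ((-27/2 - 2*2 - 1/2*2**2) - 1*50)*(5*((4 - 1*5) - 2)) + 34 = ((-27/2 - 4 - 1/2*4) - 50)*(5*((4 - 5) - 2)) + 34 = ((-27/2 - 4 - 2) - 50)*(5*(-1 - 2)) + 34 = (-39/2 - 50)*(5*(-3)) + 34 = -139/2*(-15) + 34 = 2085/2 + 34 = 2153/2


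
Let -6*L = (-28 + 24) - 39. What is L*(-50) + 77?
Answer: -844/3 ≈ -281.33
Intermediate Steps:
L = 43/6 (L = -((-28 + 24) - 39)/6 = -(-4 - 39)/6 = -⅙*(-43) = 43/6 ≈ 7.1667)
L*(-50) + 77 = (43/6)*(-50) + 77 = -1075/3 + 77 = -844/3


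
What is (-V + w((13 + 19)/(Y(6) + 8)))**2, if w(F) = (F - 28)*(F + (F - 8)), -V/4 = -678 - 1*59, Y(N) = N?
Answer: 19636977424/2401 ≈ 8.1787e+6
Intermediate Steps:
V = 2948 (V = -4*(-678 - 1*59) = -4*(-678 - 59) = -4*(-737) = 2948)
w(F) = (-28 + F)*(-8 + 2*F) (w(F) = (-28 + F)*(F + (-8 + F)) = (-28 + F)*(-8 + 2*F))
(-V + w((13 + 19)/(Y(6) + 8)))**2 = (-1*2948 + (224 - 64*(13 + 19)/(6 + 8) + 2*((13 + 19)/(6 + 8))**2))**2 = (-2948 + (224 - 2048/14 + 2*(32/14)**2))**2 = (-2948 + (224 - 2048/14 + 2*(32*(1/14))**2))**2 = (-2948 + (224 - 64*16/7 + 2*(16/7)**2))**2 = (-2948 + (224 - 1024/7 + 2*(256/49)))**2 = (-2948 + (224 - 1024/7 + 512/49))**2 = (-2948 + 4320/49)**2 = (-140132/49)**2 = 19636977424/2401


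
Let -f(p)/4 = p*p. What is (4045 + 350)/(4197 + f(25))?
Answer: 4395/1697 ≈ 2.5899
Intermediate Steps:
f(p) = -4*p² (f(p) = -4*p*p = -4*p²)
(4045 + 350)/(4197 + f(25)) = (4045 + 350)/(4197 - 4*25²) = 4395/(4197 - 4*625) = 4395/(4197 - 2500) = 4395/1697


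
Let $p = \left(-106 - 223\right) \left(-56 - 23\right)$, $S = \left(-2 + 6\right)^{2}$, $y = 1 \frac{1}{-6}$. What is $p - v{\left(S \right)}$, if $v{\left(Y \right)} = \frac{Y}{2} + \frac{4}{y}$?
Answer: $26007$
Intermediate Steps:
$y = - \frac{1}{6}$ ($y = 1 \left(- \frac{1}{6}\right) = - \frac{1}{6} \approx -0.16667$)
$S = 16$ ($S = 4^{2} = 16$)
$p = 25991$ ($p = \left(-329\right) \left(-79\right) = 25991$)
$v{\left(Y \right)} = -24 + \frac{Y}{2}$ ($v{\left(Y \right)} = \frac{Y}{2} + \frac{4}{- \frac{1}{6}} = Y \frac{1}{2} + 4 \left(-6\right) = \frac{Y}{2} - 24 = -24 + \frac{Y}{2}$)
$p - v{\left(S \right)} = 25991 - \left(-24 + \frac{1}{2} \cdot 16\right) = 25991 - \left(-24 + 8\right) = 25991 - -16 = 25991 + 16 = 26007$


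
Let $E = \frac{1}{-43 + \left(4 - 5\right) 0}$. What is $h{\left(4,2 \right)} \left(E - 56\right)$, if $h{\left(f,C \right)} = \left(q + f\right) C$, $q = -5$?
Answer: $\frac{4818}{43} \approx 112.05$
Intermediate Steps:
$h{\left(f,C \right)} = C \left(-5 + f\right)$ ($h{\left(f,C \right)} = \left(-5 + f\right) C = C \left(-5 + f\right)$)
$E = - \frac{1}{43}$ ($E = \frac{1}{-43 - 0} = \frac{1}{-43 + 0} = \frac{1}{-43} = - \frac{1}{43} \approx -0.023256$)
$h{\left(4,2 \right)} \left(E - 56\right) = 2 \left(-5 + 4\right) \left(- \frac{1}{43} - 56\right) = 2 \left(-1\right) \left(- \frac{2409}{43}\right) = \left(-2\right) \left(- \frac{2409}{43}\right) = \frac{4818}{43}$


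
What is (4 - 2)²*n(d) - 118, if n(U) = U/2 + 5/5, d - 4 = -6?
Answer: -118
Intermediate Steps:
d = -2 (d = 4 - 6 = -2)
n(U) = 1 + U/2 (n(U) = U*(½) + 5*(⅕) = U/2 + 1 = 1 + U/2)
(4 - 2)²*n(d) - 118 = (4 - 2)²*(1 + (½)*(-2)) - 118 = 2²*(1 - 1) - 118 = 4*0 - 118 = 0 - 118 = -118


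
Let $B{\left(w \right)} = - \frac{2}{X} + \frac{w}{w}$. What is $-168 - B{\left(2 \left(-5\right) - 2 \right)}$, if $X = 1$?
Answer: $-167$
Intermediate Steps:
$B{\left(w \right)} = -1$ ($B{\left(w \right)} = - \frac{2}{1} + \frac{w}{w} = \left(-2\right) 1 + 1 = -2 + 1 = -1$)
$-168 - B{\left(2 \left(-5\right) - 2 \right)} = -168 - -1 = -168 + 1 = -167$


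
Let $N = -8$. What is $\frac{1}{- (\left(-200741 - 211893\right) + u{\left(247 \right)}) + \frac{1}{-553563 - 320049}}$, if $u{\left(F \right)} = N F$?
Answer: $\frac{873612}{362208271319} \approx 2.4119 \cdot 10^{-6}$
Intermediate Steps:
$u{\left(F \right)} = - 8 F$
$\frac{1}{- (\left(-200741 - 211893\right) + u{\left(247 \right)}) + \frac{1}{-553563 - 320049}} = \frac{1}{- (\left(-200741 - 211893\right) - 1976) + \frac{1}{-553563 - 320049}} = \frac{1}{- (-412634 - 1976) + \frac{1}{-873612}} = \frac{1}{\left(-1\right) \left(-414610\right) - \frac{1}{873612}} = \frac{1}{414610 - \frac{1}{873612}} = \frac{1}{\frac{362208271319}{873612}} = \frac{873612}{362208271319}$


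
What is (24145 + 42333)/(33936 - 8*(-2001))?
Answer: 33239/24972 ≈ 1.3311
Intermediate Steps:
(24145 + 42333)/(33936 - 8*(-2001)) = 66478/(33936 + 16008) = 66478/49944 = 66478*(1/49944) = 33239/24972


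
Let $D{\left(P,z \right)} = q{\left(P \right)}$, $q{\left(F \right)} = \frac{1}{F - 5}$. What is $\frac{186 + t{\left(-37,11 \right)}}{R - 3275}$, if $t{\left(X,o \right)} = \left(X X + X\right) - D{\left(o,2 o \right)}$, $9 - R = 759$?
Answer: $- \frac{1301}{3450} \approx -0.3771$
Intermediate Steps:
$R = -750$ ($R = 9 - 759 = -750$)
$q{\left(F \right)} = \frac{1}{-5 + F}$
$D{\left(P,z \right)} = \frac{1}{-5 + P}$
$t{\left(X,o \right)} = X + X^{2} - \frac{1}{-5 + o}$ ($t{\left(X,o \right)} = \left(X X + X\right) - \frac{1}{-5 + o} = \left(X^{2} + X\right) - \frac{1}{-5 + o} = \left(X + X^{2}\right) - \frac{1}{-5 + o} = X + X^{2} - \frac{1}{-5 + o}$)
$\frac{186 + t{\left(-37,11 \right)}}{R - 3275} = \frac{186 + \frac{-1 - 37 \left(1 - 37\right) \left(-5 + 11\right)}{-5 + 11}}{-750 - 3275} = \frac{186 + \frac{-1 - \left(-1332\right) 6}{6}}{-4025} = \left(186 + \frac{-1 + 7992}{6}\right) \left(- \frac{1}{4025}\right) = \left(186 + \frac{1}{6} \cdot 7991\right) \left(- \frac{1}{4025}\right) = \left(186 + \frac{7991}{6}\right) \left(- \frac{1}{4025}\right) = \frac{9107}{6} \left(- \frac{1}{4025}\right) = - \frac{1301}{3450}$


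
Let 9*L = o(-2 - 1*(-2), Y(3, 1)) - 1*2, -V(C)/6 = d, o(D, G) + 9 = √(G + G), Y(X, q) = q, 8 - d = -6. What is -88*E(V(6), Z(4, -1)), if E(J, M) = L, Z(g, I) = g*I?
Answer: 968/9 - 88*√2/9 ≈ 93.728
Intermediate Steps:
d = 14 (d = 8 - 1*(-6) = 8 + 6 = 14)
Z(g, I) = I*g
o(D, G) = -9 + √2*√G (o(D, G) = -9 + √(G + G) = -9 + √(2*G) = -9 + √2*√G)
V(C) = -84 (V(C) = -6*14 = -84)
L = -11/9 + √2/9 (L = ((-9 + √2*√1) - 1*2)/9 = ((-9 + √2*1) - 2)/9 = ((-9 + √2) - 2)/9 = (-11 + √2)/9 = -11/9 + √2/9 ≈ -1.0651)
E(J, M) = -11/9 + √2/9
-88*E(V(6), Z(4, -1)) = -88*(-11/9 + √2/9) = 968/9 - 88*√2/9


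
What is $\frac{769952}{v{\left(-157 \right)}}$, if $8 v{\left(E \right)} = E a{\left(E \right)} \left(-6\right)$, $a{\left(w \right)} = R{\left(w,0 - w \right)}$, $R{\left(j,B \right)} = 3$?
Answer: $\frac{3079808}{1413} \approx 2179.6$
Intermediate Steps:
$a{\left(w \right)} = 3$
$v{\left(E \right)} = - \frac{9 E}{4}$ ($v{\left(E \right)} = \frac{E 3 \left(-6\right)}{8} = \frac{3 E \left(-6\right)}{8} = \frac{\left(-18\right) E}{8} = - \frac{9 E}{4}$)
$\frac{769952}{v{\left(-157 \right)}} = \frac{769952}{\left(- \frac{9}{4}\right) \left(-157\right)} = \frac{769952}{\frac{1413}{4}} = 769952 \cdot \frac{4}{1413} = \frac{3079808}{1413}$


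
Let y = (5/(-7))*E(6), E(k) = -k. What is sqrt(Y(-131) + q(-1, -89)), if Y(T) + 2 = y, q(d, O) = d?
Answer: 3*sqrt(7)/7 ≈ 1.1339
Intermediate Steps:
y = 30/7 (y = (5/(-7))*(-1*6) = (5*(-1/7))*(-6) = -5/7*(-6) = 30/7 ≈ 4.2857)
Y(T) = 16/7 (Y(T) = -2 + 30/7 = 16/7)
sqrt(Y(-131) + q(-1, -89)) = sqrt(16/7 - 1) = sqrt(9/7) = 3*sqrt(7)/7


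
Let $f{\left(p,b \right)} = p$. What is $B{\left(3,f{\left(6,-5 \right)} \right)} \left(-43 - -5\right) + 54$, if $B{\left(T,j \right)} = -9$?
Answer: $396$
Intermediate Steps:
$B{\left(3,f{\left(6,-5 \right)} \right)} \left(-43 - -5\right) + 54 = - 9 \left(-43 - -5\right) + 54 = - 9 \left(-43 + \left(-5 + 10\right)\right) + 54 = - 9 \left(-43 + 5\right) + 54 = \left(-9\right) \left(-38\right) + 54 = 342 + 54 = 396$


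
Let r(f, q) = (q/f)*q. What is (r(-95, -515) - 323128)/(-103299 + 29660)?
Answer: 6192477/1399141 ≈ 4.4259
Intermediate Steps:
r(f, q) = q**2/f
(r(-95, -515) - 323128)/(-103299 + 29660) = ((-515)**2/(-95) - 323128)/(-103299 + 29660) = (-1/95*265225 - 323128)/(-73639) = (-53045/19 - 323128)*(-1/73639) = -6192477/19*(-1/73639) = 6192477/1399141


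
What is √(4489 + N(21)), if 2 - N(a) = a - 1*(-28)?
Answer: √4442 ≈ 66.648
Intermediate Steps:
N(a) = -26 - a (N(a) = 2 - (a - 1*(-28)) = 2 - (a + 28) = 2 - (28 + a) = 2 + (-28 - a) = -26 - a)
√(4489 + N(21)) = √(4489 + (-26 - 1*21)) = √(4489 + (-26 - 21)) = √(4489 - 47) = √4442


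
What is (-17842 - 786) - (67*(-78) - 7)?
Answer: -13395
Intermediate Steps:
(-17842 - 786) - (67*(-78) - 7) = -18628 - (-5226 - 7) = -18628 - 1*(-5233) = -18628 + 5233 = -13395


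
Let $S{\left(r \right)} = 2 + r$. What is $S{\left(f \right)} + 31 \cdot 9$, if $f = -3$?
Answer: $278$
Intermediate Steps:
$S{\left(f \right)} + 31 \cdot 9 = \left(2 - 3\right) + 31 \cdot 9 = -1 + 279 = 278$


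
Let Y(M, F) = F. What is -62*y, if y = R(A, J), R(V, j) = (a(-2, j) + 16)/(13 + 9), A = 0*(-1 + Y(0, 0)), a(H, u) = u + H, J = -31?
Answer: 527/11 ≈ 47.909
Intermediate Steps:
a(H, u) = H + u
A = 0 (A = 0*(-1 + 0) = 0*(-1) = 0)
R(V, j) = 7/11 + j/22 (R(V, j) = ((-2 + j) + 16)/(13 + 9) = (14 + j)/22 = (14 + j)*(1/22) = 7/11 + j/22)
y = -17/22 (y = 7/11 + (1/22)*(-31) = 7/11 - 31/22 = -17/22 ≈ -0.77273)
-62*y = -62*(-17/22) = 527/11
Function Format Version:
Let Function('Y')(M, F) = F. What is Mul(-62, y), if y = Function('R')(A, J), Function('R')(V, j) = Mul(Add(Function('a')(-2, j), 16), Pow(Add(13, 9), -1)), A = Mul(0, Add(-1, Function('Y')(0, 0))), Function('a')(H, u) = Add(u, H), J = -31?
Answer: Rational(527, 11) ≈ 47.909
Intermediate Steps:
Function('a')(H, u) = Add(H, u)
A = 0 (A = Mul(0, Add(-1, 0)) = Mul(0, -1) = 0)
Function('R')(V, j) = Add(Rational(7, 11), Mul(Rational(1, 22), j)) (Function('R')(V, j) = Mul(Add(Add(-2, j), 16), Pow(Add(13, 9), -1)) = Mul(Add(14, j), Pow(22, -1)) = Mul(Add(14, j), Rational(1, 22)) = Add(Rational(7, 11), Mul(Rational(1, 22), j)))
y = Rational(-17, 22) (y = Add(Rational(7, 11), Mul(Rational(1, 22), -31)) = Add(Rational(7, 11), Rational(-31, 22)) = Rational(-17, 22) ≈ -0.77273)
Mul(-62, y) = Mul(-62, Rational(-17, 22)) = Rational(527, 11)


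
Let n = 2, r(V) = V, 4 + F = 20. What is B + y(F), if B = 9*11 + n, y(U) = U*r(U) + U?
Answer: 373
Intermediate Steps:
F = 16 (F = -4 + 20 = 16)
y(U) = U + U² (y(U) = U*U + U = U² + U = U + U²)
B = 101 (B = 9*11 + 2 = 99 + 2 = 101)
B + y(F) = 101 + 16*(1 + 16) = 101 + 16*17 = 101 + 272 = 373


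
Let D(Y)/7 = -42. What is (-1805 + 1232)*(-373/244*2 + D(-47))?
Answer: 20766093/122 ≈ 1.7021e+5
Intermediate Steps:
D(Y) = -294 (D(Y) = 7*(-42) = -294)
(-1805 + 1232)*(-373/244*2 + D(-47)) = (-1805 + 1232)*(-373/244*2 - 294) = -573*(-373*1/244*2 - 294) = -573*(-373/244*2 - 294) = -573*(-373/122 - 294) = -573*(-36241/122) = 20766093/122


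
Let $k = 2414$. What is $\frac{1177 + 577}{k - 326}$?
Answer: $\frac{877}{1044} \approx 0.84004$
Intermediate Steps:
$\frac{1177 + 577}{k - 326} = \frac{1177 + 577}{2414 - 326} = \frac{1754}{2088} = 1754 \cdot \frac{1}{2088} = \frac{877}{1044}$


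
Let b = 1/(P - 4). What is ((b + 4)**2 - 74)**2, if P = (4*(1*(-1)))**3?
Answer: 72218500225/21381376 ≈ 3377.6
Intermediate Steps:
P = -64 (P = (4*(-1))**3 = (-4)**3 = -64)
b = -1/68 (b = 1/(-64 - 4) = 1/(-68) = -1/68 ≈ -0.014706)
((b + 4)**2 - 74)**2 = ((-1/68 + 4)**2 - 74)**2 = ((271/68)**2 - 74)**2 = (73441/4624 - 74)**2 = (-268735/4624)**2 = 72218500225/21381376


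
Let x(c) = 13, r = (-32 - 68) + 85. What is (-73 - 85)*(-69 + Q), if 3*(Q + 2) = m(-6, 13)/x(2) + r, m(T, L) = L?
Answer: 35866/3 ≈ 11955.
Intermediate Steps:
r = -15 (r = -100 + 85 = -15)
Q = -20/3 (Q = -2 + (13/13 - 15)/3 = -2 + (13*(1/13) - 15)/3 = -2 + (1 - 15)/3 = -2 + (⅓)*(-14) = -2 - 14/3 = -20/3 ≈ -6.6667)
(-73 - 85)*(-69 + Q) = (-73 - 85)*(-69 - 20/3) = -158*(-227/3) = 35866/3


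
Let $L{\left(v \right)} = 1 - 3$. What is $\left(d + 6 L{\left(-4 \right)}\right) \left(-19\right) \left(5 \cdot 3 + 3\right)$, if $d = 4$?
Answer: $2736$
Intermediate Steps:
$L{\left(v \right)} = -2$ ($L{\left(v \right)} = 1 - 3 = -2$)
$\left(d + 6 L{\left(-4 \right)}\right) \left(-19\right) \left(5 \cdot 3 + 3\right) = \left(4 + 6 \left(-2\right)\right) \left(-19\right) \left(5 \cdot 3 + 3\right) = \left(4 - 12\right) \left(-19\right) \left(15 + 3\right) = \left(-8\right) \left(-19\right) 18 = 152 \cdot 18 = 2736$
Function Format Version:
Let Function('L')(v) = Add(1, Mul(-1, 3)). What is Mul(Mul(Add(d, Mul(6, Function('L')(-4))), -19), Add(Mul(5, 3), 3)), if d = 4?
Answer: 2736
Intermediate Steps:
Function('L')(v) = -2 (Function('L')(v) = Add(1, -3) = -2)
Mul(Mul(Add(d, Mul(6, Function('L')(-4))), -19), Add(Mul(5, 3), 3)) = Mul(Mul(Add(4, Mul(6, -2)), -19), Add(Mul(5, 3), 3)) = Mul(Mul(Add(4, -12), -19), Add(15, 3)) = Mul(Mul(-8, -19), 18) = Mul(152, 18) = 2736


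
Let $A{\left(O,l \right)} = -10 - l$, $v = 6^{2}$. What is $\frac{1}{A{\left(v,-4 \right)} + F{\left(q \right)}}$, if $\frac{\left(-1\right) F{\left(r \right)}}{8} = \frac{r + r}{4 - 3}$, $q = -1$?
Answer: $\frac{1}{10} \approx 0.1$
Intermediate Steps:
$v = 36$
$F{\left(r \right)} = - 16 r$ ($F{\left(r \right)} = - 8 \frac{r + r}{4 - 3} = - 8 \frac{2 r}{1} = - 8 \cdot 2 r 1 = - 8 \cdot 2 r = - 16 r$)
$\frac{1}{A{\left(v,-4 \right)} + F{\left(q \right)}} = \frac{1}{\left(-10 - -4\right) - -16} = \frac{1}{\left(-10 + 4\right) + 16} = \frac{1}{-6 + 16} = \frac{1}{10}$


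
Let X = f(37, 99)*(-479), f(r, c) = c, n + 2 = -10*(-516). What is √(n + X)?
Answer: I*√42263 ≈ 205.58*I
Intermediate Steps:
n = 5158 (n = -2 - 10*(-516) = -2 + 5160 = 5158)
X = -47421 (X = 99*(-479) = -47421)
√(n + X) = √(5158 - 47421) = √(-42263) = I*√42263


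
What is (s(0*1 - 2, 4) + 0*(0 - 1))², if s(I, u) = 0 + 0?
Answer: 0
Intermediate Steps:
s(I, u) = 0
(s(0*1 - 2, 4) + 0*(0 - 1))² = (0 + 0*(0 - 1))² = (0 + 0*(-1))² = (0 + 0)² = 0² = 0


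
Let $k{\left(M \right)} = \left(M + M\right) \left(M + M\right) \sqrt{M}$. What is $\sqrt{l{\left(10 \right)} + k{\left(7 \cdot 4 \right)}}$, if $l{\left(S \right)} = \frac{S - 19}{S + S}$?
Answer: $\frac{\sqrt{-45 + 627200 \sqrt{7}}}{10} \approx 128.82$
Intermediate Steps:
$l{\left(S \right)} = \frac{-19 + S}{2 S}$
$k{\left(M \right)} = 4 M^{\frac{5}{2}}$ ($k{\left(M \right)} = 2 M 2 M \sqrt{M} = 4 M^{2} \sqrt{M} = 4 M^{\frac{5}{2}}$)
$\sqrt{l{\left(10 \right)} + k{\left(7 \cdot 4 \right)}} = \sqrt{\frac{-19 + 10}{2 \cdot 10} + 4 \left(7 \cdot 4\right)^{\frac{5}{2}}} = \sqrt{\frac{1}{2} \cdot \frac{1}{10} \left(-9\right) + 4 \cdot 28^{\frac{5}{2}}} = \sqrt{- \frac{9}{20} + 4 \cdot 1568 \sqrt{7}} = \sqrt{- \frac{9}{20} + 6272 \sqrt{7}}$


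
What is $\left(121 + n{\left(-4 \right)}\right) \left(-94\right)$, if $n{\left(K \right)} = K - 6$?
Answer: $-10434$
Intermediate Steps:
$n{\left(K \right)} = -6 + K$ ($n{\left(K \right)} = K - 6 = -6 + K$)
$\left(121 + n{\left(-4 \right)}\right) \left(-94\right) = \left(121 - 10\right) \left(-94\right) = 111 \left(-94\right) = -10434$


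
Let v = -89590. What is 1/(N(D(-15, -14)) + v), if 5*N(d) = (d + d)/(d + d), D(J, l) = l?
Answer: -5/447949 ≈ -1.1162e-5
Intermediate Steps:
N(d) = ⅕ (N(d) = ((d + d)/(d + d))/5 = ((2*d)/((2*d)))/5 = ((2*d)*(1/(2*d)))/5 = (⅕)*1 = ⅕)
1/(N(D(-15, -14)) + v) = 1/(⅕ - 89590) = 1/(-447949/5) = -5/447949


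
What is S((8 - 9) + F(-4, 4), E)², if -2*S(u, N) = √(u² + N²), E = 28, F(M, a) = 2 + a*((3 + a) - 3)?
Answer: 1073/4 ≈ 268.25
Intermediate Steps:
F(M, a) = 2 + a² (F(M, a) = 2 + a*a = 2 + a²)
S(u, N) = -√(N² + u²)/2 (S(u, N) = -√(u² + N²)/2 = -√(N² + u²)/2)
S((8 - 9) + F(-4, 4), E)² = (-√(28² + ((8 - 9) + (2 + 4²))²)/2)² = (-√(784 + (-1 + (2 + 16))²)/2)² = (-√(784 + (-1 + 18)²)/2)² = (-√(784 + 17²)/2)² = (-√(784 + 289)/2)² = (-√1073/2)² = 1073/4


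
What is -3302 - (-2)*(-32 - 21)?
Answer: -3408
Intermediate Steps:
-3302 - (-2)*(-32 - 21) = -3302 - (-2)*(-53) = -3302 - 1*106 = -3302 - 106 = -3408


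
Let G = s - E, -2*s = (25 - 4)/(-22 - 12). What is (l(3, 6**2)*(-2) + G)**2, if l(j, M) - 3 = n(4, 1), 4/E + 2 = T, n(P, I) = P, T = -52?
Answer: 625050001/3370896 ≈ 185.43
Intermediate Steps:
E = -2/27 (E = 4/(-2 - 52) = 4/(-54) = 4*(-1/54) = -2/27 ≈ -0.074074)
s = 21/68 (s = -(25 - 4)/(2*(-22 - 12)) = -21/(2*(-34)) = -21*(-1)/(2*34) = -1/2*(-21/34) = 21/68 ≈ 0.30882)
l(j, M) = 7 (l(j, M) = 3 + 4 = 7)
G = 703/1836 (G = 21/68 - 1*(-2/27) = 21/68 + 2/27 = 703/1836 ≈ 0.38290)
(l(3, 6**2)*(-2) + G)**2 = (7*(-2) + 703/1836)**2 = (-14 + 703/1836)**2 = (-25001/1836)**2 = 625050001/3370896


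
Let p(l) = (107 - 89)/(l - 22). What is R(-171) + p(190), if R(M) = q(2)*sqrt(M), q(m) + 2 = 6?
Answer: 3/28 + 12*I*sqrt(19) ≈ 0.10714 + 52.307*I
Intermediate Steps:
q(m) = 4 (q(m) = -2 + 6 = 4)
p(l) = 18/(-22 + l)
R(M) = 4*sqrt(M)
R(-171) + p(190) = 4*sqrt(-171) + 18/(-22 + 190) = 4*(3*I*sqrt(19)) + 18/168 = 12*I*sqrt(19) + 18*(1/168) = 12*I*sqrt(19) + 3/28 = 3/28 + 12*I*sqrt(19)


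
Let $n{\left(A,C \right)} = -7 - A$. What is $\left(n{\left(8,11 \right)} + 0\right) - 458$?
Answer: $-473$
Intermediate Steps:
$\left(n{\left(8,11 \right)} + 0\right) - 458 = \left(\left(-7 - 8\right) + 0\right) - 458 = \left(-15 + 0\right) - 458 = -15 - 458 = -473$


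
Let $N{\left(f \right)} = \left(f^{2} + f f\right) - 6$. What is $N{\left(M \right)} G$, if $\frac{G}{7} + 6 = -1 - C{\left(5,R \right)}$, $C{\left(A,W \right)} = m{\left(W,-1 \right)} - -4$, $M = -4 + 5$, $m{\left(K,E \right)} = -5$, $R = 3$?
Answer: $168$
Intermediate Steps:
$M = 1$
$C{\left(A,W \right)} = -1$ ($C{\left(A,W \right)} = -5 - -4 = -5 + 4 = -1$)
$G = -42$ ($G = -42 + 7 \left(-1 - -1\right) = -42 + 7 \left(-1 + 1\right) = -42 + 7 \cdot 0 = -42 + 0 = -42$)
$N{\left(f \right)} = -6 + 2 f^{2}$ ($N{\left(f \right)} = \left(f^{2} + f^{2}\right) - 6 = 2 f^{2} - 6 = -6 + 2 f^{2}$)
$N{\left(M \right)} G = \left(-6 + 2 \cdot 1^{2}\right) \left(-42\right) = \left(-6 + 2 \cdot 1\right) \left(-42\right) = \left(-6 + 2\right) \left(-42\right) = \left(-4\right) \left(-42\right) = 168$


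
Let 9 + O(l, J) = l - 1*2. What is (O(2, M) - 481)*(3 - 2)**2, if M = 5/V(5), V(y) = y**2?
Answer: -490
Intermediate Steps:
M = 1/5 (M = 5/(5**2) = 5/25 = 5*(1/25) = 1/5 ≈ 0.20000)
O(l, J) = -11 + l (O(l, J) = -9 + (l - 1*2) = -9 + (l - 2) = -9 + (-2 + l) = -11 + l)
(O(2, M) - 481)*(3 - 2)**2 = ((-11 + 2) - 481)*(3 - 2)**2 = (-9 - 481)*1**2 = -490*1 = -490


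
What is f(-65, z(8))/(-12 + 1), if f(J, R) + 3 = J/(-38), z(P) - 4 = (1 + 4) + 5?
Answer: 49/418 ≈ 0.11722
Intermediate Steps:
z(P) = 14 (z(P) = 4 + ((1 + 4) + 5) = 4 + (5 + 5) = 4 + 10 = 14)
f(J, R) = -3 - J/38 (f(J, R) = -3 + J/(-38) = -3 + J*(-1/38) = -3 - J/38)
f(-65, z(8))/(-12 + 1) = (-3 - 1/38*(-65))/(-12 + 1) = (-3 + 65/38)/(-11) = -1/11*(-49/38) = 49/418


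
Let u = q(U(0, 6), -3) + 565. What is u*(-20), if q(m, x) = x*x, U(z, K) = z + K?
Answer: -11480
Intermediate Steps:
U(z, K) = K + z
q(m, x) = x²
u = 574 (u = (-3)² + 565 = 9 + 565 = 574)
u*(-20) = 574*(-20) = -11480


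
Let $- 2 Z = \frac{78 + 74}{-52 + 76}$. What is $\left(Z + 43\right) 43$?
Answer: $\frac{10277}{6} \approx 1712.8$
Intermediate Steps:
$Z = - \frac{19}{6}$ ($Z = - \frac{\left(78 + 74\right) \frac{1}{-52 + 76}}{2} = - \frac{152 \cdot \frac{1}{24}}{2} = \left(- \frac{1}{2}\right) \frac{19}{3} = - \frac{19}{6} \approx -3.1667$)
$\left(Z + 43\right) 43 = \left(- \frac{19}{6} + 43\right) 43 = \frac{239}{6} \cdot 43 = \frac{10277}{6}$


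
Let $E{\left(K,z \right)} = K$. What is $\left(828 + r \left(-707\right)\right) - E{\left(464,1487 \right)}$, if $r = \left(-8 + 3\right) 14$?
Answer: $49854$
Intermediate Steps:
$r = -70$ ($r = \left(-5\right) 14 = -70$)
$\left(828 + r \left(-707\right)\right) - E{\left(464,1487 \right)} = \left(828 - -49490\right) - 464 = \left(828 + 49490\right) - 464 = 50318 - 464 = 49854$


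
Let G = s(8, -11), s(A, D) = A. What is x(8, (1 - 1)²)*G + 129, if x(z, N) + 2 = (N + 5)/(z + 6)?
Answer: 811/7 ≈ 115.86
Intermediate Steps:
G = 8
x(z, N) = -2 + (5 + N)/(6 + z) (x(z, N) = -2 + (N + 5)/(z + 6) = -2 + (5 + N)/(6 + z))
x(8, (1 - 1)²)*G + 129 = ((-7 + (1 - 1)² - 2*8)/(6 + 8))*8 + 129 = ((-7 + 0² - 16)/14)*8 + 129 = ((-7 + 0 - 16)/14)*8 + 129 = ((1/14)*(-23))*8 + 129 = -23/14*8 + 129 = -92/7 + 129 = 811/7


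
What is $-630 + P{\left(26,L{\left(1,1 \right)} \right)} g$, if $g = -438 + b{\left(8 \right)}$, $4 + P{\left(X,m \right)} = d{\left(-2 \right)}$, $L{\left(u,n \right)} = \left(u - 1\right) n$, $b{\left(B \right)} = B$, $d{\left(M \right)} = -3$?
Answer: $2380$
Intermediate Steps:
$L{\left(u,n \right)} = n \left(-1 + u\right)$ ($L{\left(u,n \right)} = \left(-1 + u\right) n = n \left(-1 + u\right)$)
$P{\left(X,m \right)} = -7$ ($P{\left(X,m \right)} = -4 - 3 = -7$)
$g = -430$ ($g = -438 + 8 = -430$)
$-630 + P{\left(26,L{\left(1,1 \right)} \right)} g = -630 - -3010 = -630 + 3010 = 2380$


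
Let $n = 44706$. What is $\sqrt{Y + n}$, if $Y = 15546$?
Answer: $2 \sqrt{15063} \approx 245.46$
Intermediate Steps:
$\sqrt{Y + n} = \sqrt{15546 + 44706} = \sqrt{60252} = 2 \sqrt{15063}$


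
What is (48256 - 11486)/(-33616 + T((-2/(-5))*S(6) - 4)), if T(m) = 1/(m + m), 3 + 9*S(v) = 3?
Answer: -294160/268929 ≈ -1.0938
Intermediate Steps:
S(v) = 0 (S(v) = -⅓ + (⅑)*3 = -⅓ + ⅓ = 0)
T(m) = 1/(2*m)
(48256 - 11486)/(-33616 + T((-2/(-5))*S(6) - 4)) = (48256 - 11486)/(-33616 + 1/(2*(-2/(-5)*0 - 4))) = 36770/(-33616 + 1/(2*(-2*(-⅕)*0 - 4))) = 36770/(-33616 + 1/(2*((⅖)*0 - 4))) = 36770/(-33616 + 1/(2*(0 - 4))) = 36770/(-33616 + (½)/(-4)) = 36770/(-33616 + (½)*(-¼)) = 36770/(-33616 - ⅛) = 36770/(-268929/8) = 36770*(-8/268929) = -294160/268929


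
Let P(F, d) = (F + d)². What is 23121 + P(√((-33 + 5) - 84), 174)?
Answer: 53285 + 1392*I*√7 ≈ 53285.0 + 3682.9*I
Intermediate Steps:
23121 + P(√((-33 + 5) - 84), 174) = 23121 + (√((-33 + 5) - 84) + 174)² = 23121 + (√(-28 - 84) + 174)² = 23121 + (√(-112) + 174)² = 23121 + (4*I*√7 + 174)² = 23121 + (174 + 4*I*√7)²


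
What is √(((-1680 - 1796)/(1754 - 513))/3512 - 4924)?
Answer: 3*I*√649543438439862/1089598 ≈ 70.171*I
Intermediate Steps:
√(((-1680 - 1796)/(1754 - 513))/3512 - 4924) = √(-3476/1241*(1/3512) - 4924) = √(-3476*1/1241*(1/3512) - 4924) = √(-3476/1241*1/3512 - 4924) = √(-869/1089598 - 4924) = √(-5365181421/1089598) = 3*I*√649543438439862/1089598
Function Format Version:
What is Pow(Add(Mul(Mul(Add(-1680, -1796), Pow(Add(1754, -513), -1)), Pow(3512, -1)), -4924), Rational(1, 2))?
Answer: Mul(Rational(3, 1089598), I, Pow(649543438439862, Rational(1, 2))) ≈ Mul(70.171, I)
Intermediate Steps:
Pow(Add(Mul(Mul(Add(-1680, -1796), Pow(Add(1754, -513), -1)), Pow(3512, -1)), -4924), Rational(1, 2)) = Pow(Add(Mul(Mul(-3476, Pow(1241, -1)), Rational(1, 3512)), -4924), Rational(1, 2)) = Pow(Add(Mul(Mul(-3476, Rational(1, 1241)), Rational(1, 3512)), -4924), Rational(1, 2)) = Pow(Add(Mul(Rational(-3476, 1241), Rational(1, 3512)), -4924), Rational(1, 2)) = Pow(Add(Rational(-869, 1089598), -4924), Rational(1, 2)) = Pow(Rational(-5365181421, 1089598), Rational(1, 2)) = Mul(Rational(3, 1089598), I, Pow(649543438439862, Rational(1, 2)))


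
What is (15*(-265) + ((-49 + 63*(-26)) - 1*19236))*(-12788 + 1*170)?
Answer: 314162964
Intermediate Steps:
(15*(-265) + ((-49 + 63*(-26)) - 1*19236))*(-12788 + 1*170) = (-3975 + ((-49 - 1638) - 19236))*(-12788 + 170) = (-3975 + (-1687 - 19236))*(-12618) = (-3975 - 20923)*(-12618) = -24898*(-12618) = 314162964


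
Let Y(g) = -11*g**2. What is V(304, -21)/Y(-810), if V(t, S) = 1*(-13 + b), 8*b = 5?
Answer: 1/583200 ≈ 1.7147e-6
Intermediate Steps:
b = 5/8 (b = (1/8)*5 = 5/8 ≈ 0.62500)
V(t, S) = -99/8 (V(t, S) = 1*(-13 + 5/8) = 1*(-99/8) = -99/8)
V(304, -21)/Y(-810) = -99/(8*((-11*(-810)**2))) = -99/(8*((-11*656100))) = -99/8/(-7217100) = -99/8*(-1/7217100) = 1/583200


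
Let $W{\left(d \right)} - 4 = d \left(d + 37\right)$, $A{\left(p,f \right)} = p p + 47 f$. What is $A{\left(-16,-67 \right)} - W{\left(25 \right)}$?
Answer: $-4447$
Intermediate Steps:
$A{\left(p,f \right)} = p^{2} + 47 f$
$W{\left(d \right)} = 4 + d \left(37 + d\right)$ ($W{\left(d \right)} = 4 + d \left(d + 37\right) = 4 + d \left(37 + d\right)$)
$A{\left(-16,-67 \right)} - W{\left(25 \right)} = \left(\left(-16\right)^{2} + 47 \left(-67\right)\right) - \left(4 + 25^{2} + 37 \cdot 25\right) = \left(256 - 3149\right) - \left(4 + 625 + 925\right) = -2893 - 1554 = -4447$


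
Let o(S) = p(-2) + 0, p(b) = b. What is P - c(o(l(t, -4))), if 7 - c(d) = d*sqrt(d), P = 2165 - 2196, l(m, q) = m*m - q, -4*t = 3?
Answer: -38 - 2*I*sqrt(2) ≈ -38.0 - 2.8284*I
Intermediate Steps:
t = -3/4 (t = -1/4*3 = -3/4 ≈ -0.75000)
l(m, q) = m**2 - q
P = -31
o(S) = -2 (o(S) = -2 + 0 = -2)
c(d) = 7 - d**(3/2) (c(d) = 7 - d*sqrt(d) = 7 - d**(3/2))
P - c(o(l(t, -4))) = -31 - (7 - (-2)**(3/2)) = -31 - (7 - (-2)*I*sqrt(2)) = -31 - (7 + 2*I*sqrt(2)) = -31 + (-7 - 2*I*sqrt(2)) = -38 - 2*I*sqrt(2)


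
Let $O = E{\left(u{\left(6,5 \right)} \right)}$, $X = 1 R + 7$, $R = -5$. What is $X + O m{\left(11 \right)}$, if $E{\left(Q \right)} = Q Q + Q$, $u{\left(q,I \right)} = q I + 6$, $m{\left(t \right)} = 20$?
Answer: $26642$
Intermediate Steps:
$u{\left(q,I \right)} = 6 + I q$ ($u{\left(q,I \right)} = I q + 6 = 6 + I q$)
$E{\left(Q \right)} = Q + Q^{2}$ ($E{\left(Q \right)} = Q^{2} + Q = Q + Q^{2}$)
$X = 2$ ($X = 1 \left(-5\right) + 7 = -5 + 7 = 2$)
$O = 1332$ ($O = \left(6 + 5 \cdot 6\right) \left(1 + \left(6 + 5 \cdot 6\right)\right) = \left(6 + 30\right) \left(1 + \left(6 + 30\right)\right) = 36 \left(1 + 36\right) = 36 \cdot 37 = 1332$)
$X + O m{\left(11 \right)} = 2 + 1332 \cdot 20 = 2 + 26640 = 26642$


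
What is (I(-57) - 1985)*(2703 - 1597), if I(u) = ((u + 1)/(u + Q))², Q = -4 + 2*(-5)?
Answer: -11063593394/5041 ≈ -2.1947e+6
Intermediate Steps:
Q = -14 (Q = -4 - 10 = -14)
I(u) = (1 + u)²/(-14 + u)² (I(u) = ((u + 1)/(u - 14))² = ((1 + u)/(-14 + u))² = (1 + u)²/(-14 + u)²)
(I(-57) - 1985)*(2703 - 1597) = ((1 - 57)²/(-14 - 57)² - 1985)*(2703 - 1597) = ((-56)²/(-71)² - 1985)*1106 = (3136*(1/5041) - 1985)*1106 = (3136/5041 - 1985)*1106 = -10003249/5041*1106 = -11063593394/5041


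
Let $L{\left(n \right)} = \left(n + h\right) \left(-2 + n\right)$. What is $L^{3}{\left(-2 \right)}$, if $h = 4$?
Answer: $-512$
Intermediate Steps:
$L{\left(n \right)} = \left(-2 + n\right) \left(4 + n\right)$ ($L{\left(n \right)} = \left(n + 4\right) \left(-2 + n\right) = \left(4 + n\right) \left(-2 + n\right) = \left(-2 + n\right) \left(4 + n\right)$)
$L^{3}{\left(-2 \right)} = \left(-8 + \left(-2\right)^{2} + 2 \left(-2\right)\right)^{3} = \left(-8 + 4 - 4\right)^{3} = \left(-8\right)^{3} = -512$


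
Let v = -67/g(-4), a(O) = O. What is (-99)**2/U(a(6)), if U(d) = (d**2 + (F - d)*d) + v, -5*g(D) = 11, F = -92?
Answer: -107811/5737 ≈ -18.792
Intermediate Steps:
g(D) = -11/5 (g(D) = -1/5*11 = -11/5)
v = 335/11 (v = -67/(-11/5) = -67*(-5/11) = 335/11 ≈ 30.455)
U(d) = 335/11 + d**2 + d*(-92 - d) (U(d) = (d**2 + (-92 - d)*d) + 335/11 = (d**2 + d*(-92 - d)) + 335/11 = 335/11 + d**2 + d*(-92 - d))
(-99)**2/U(a(6)) = (-99)**2/(335/11 - 92*6) = 9801/(335/11 - 552) = 9801/(-5737/11) = 9801*(-11/5737) = -107811/5737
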